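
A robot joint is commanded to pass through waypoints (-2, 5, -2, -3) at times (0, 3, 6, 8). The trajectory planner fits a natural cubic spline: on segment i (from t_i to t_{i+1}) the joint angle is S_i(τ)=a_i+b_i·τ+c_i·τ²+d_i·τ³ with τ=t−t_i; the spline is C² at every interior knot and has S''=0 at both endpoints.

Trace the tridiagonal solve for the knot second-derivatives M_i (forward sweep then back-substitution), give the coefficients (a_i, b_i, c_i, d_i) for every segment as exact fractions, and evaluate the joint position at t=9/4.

Δ: Δ0=7/3, Δ1=-7/3, Δ2=-1/2
row 1: diag=12, rhs=-28; c'=1/4, d'=-7/3
row 2: denom=10−3·1/4=37/4; d'=(11−3·-7/3)/(37/4)=72/37
back: M2=72/37
back: M1=-7/3−1/4·72/37=-313/111
M: M0=0, M1=-313/111, M2=72/37, M3=0
seg 0: a=-2, c=M0/2=0, d=(M1−M0)/(6·3)=-313/1998, b=Δ0−h0·(2M0+M1)/6=277/74
seg 1: a=5, c=M1/2=-313/222, d=(M2−M1)/(6·3)=529/1998, b=Δ1−h1·(2M1+M2)/6=-18/37
seg 2: a=-2, c=M2/2=36/37, d=(M3−M2)/(6·2)=-6/37, b=Δ2−h2·(2M2+M3)/6=-133/74
t_q=9/4 → seg 0, τ=9/4; S=-2+277/74·τ+0·τ²+-313/1998·τ³=21965/4736

  seg 0: a=-2 b=277/74 c=0 d=-313/1998
  seg 1: a=5 b=-18/37 c=-313/222 d=529/1998
  seg 2: a=-2 b=-133/74 c=36/37 d=-6/37
S(9/4) = 21965/4736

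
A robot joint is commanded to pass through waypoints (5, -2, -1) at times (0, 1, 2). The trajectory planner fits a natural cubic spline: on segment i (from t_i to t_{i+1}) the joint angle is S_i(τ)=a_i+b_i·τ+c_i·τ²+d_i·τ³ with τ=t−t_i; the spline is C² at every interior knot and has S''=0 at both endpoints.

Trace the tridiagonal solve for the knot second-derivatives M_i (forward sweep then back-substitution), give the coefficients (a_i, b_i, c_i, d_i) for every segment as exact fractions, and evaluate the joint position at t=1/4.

  seg 0: a=5 b=-9 c=0 d=2
  seg 1: a=-2 b=-3 c=6 d=-2
S(1/4) = 89/32

Δ: Δ0=-7, Δ1=1
row 1: diag=4, rhs=48; c'=1/4, d'=12
back: M1=12
M: M0=0, M1=12, M2=0
seg 0: a=5, c=M0/2=0, d=(M1−M0)/(6·1)=2, b=Δ0−h0·(2M0+M1)/6=-9
seg 1: a=-2, c=M1/2=6, d=(M2−M1)/(6·1)=-2, b=Δ1−h1·(2M1+M2)/6=-3
t_q=1/4 → seg 0, τ=1/4; S=5+-9·τ+0·τ²+2·τ³=89/32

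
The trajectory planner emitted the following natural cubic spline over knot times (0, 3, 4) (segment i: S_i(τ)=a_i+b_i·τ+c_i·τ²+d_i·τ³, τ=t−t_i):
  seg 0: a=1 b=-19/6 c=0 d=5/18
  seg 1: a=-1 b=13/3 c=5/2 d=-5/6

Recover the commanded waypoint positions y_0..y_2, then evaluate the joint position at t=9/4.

y_0=1 y_1=-1 y_2=5
S(9/4) = -379/128

y_0 = S_0(0) = a_0 = 1
y_1 = S_1(0) = a_1 = -1
y_2 = S_1(1) = 5
t_q=9/4 is in segment 0 (τ=9/4); S_0(τ)=-379/128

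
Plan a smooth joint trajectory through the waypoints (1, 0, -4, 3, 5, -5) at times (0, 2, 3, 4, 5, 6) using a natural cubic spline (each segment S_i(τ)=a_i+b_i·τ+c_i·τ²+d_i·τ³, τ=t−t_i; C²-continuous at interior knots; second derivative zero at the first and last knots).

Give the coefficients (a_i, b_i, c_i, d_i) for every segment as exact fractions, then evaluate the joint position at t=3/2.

  seg 0: a=1 b=385/214 c=0 d=-123/214
  seg 1: a=0 b=-1091/214 c=-369/107 d=973/214
  seg 2: a=-4 b=176/107 c=2181/214 d=-1035/214
  seg 3: a=3 b=1609/214 c=-462/107 d=-257/214
  seg 4: a=5 b=-505/107 c=-1695/214 d=565/214
S(3/2) = 3011/1712

Δ: Δ0=-1/2, Δ1=-4, Δ2=7, Δ3=2, Δ4=-10
row 1: diag=6, rhs=-21; c'=1/6, d'=-7/2
row 2: denom=4−1·1/6=23/6; d'=(66−1·-7/2)/(23/6)=417/23
row 3: denom=4−1·6/23=86/23; d'=(-30−1·417/23)/(86/23)=-1107/86
row 4: denom=4−1·23/86=321/86; d'=(-72−1·-1107/86)/(321/86)=-1695/107
back: M4=-1695/107
back: M3=-1107/86−23/86·-1695/107=-924/107
back: M2=417/23−6/23·-924/107=2181/107
back: M1=-7/2−1/6·2181/107=-738/107
M: M0=0, M1=-738/107, M2=2181/107, M3=-924/107, M4=-1695/107, M5=0
seg 0: a=1, c=M0/2=0, d=(M1−M0)/(6·2)=-123/214, b=Δ0−h0·(2M0+M1)/6=385/214
seg 1: a=0, c=M1/2=-369/107, d=(M2−M1)/(6·1)=973/214, b=Δ1−h1·(2M1+M2)/6=-1091/214
seg 2: a=-4, c=M2/2=2181/214, d=(M3−M2)/(6·1)=-1035/214, b=Δ2−h2·(2M2+M3)/6=176/107
seg 3: a=3, c=M3/2=-462/107, d=(M4−M3)/(6·1)=-257/214, b=Δ3−h3·(2M3+M4)/6=1609/214
seg 4: a=5, c=M4/2=-1695/214, d=(M5−M4)/(6·1)=565/214, b=Δ4−h4·(2M4+M5)/6=-505/107
t_q=3/2 → seg 0, τ=3/2; S=1+385/214·τ+0·τ²+-123/214·τ³=3011/1712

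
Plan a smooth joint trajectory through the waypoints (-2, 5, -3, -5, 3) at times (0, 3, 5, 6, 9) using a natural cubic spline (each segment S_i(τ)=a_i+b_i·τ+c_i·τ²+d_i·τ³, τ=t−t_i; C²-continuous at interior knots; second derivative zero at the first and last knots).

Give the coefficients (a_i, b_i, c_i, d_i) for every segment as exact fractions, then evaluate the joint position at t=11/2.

  seg 0: a=-2 b=661/146 c=0 d=-961/3942
  seg 1: a=5 b=-150/73 c=-961/438 d=535/876
  seg 2: a=-3 b=-767/219 c=322/219 d=7/219
  seg 3: a=-5 b=-34/73 c=343/219 d=-343/1971
S(11/2) = -7673/1752

Δ: Δ0=7/3, Δ1=-4, Δ2=-2, Δ3=8/3
row 1: diag=10, rhs=-38; c'=1/5, d'=-19/5
row 2: denom=6−2·1/5=28/5; d'=(12−2·-19/5)/(28/5)=7/2
row 3: denom=8−1·5/28=219/28; d'=(28−1·7/2)/(219/28)=686/219
back: M3=686/219
back: M2=7/2−5/28·686/219=644/219
back: M1=-19/5−1/5·644/219=-961/219
M: M0=0, M1=-961/219, M2=644/219, M3=686/219, M4=0
seg 0: a=-2, c=M0/2=0, d=(M1−M0)/(6·3)=-961/3942, b=Δ0−h0·(2M0+M1)/6=661/146
seg 1: a=5, c=M1/2=-961/438, d=(M2−M1)/(6·2)=535/876, b=Δ1−h1·(2M1+M2)/6=-150/73
seg 2: a=-3, c=M2/2=322/219, d=(M3−M2)/(6·1)=7/219, b=Δ2−h2·(2M2+M3)/6=-767/219
seg 3: a=-5, c=M3/2=343/219, d=(M4−M3)/(6·3)=-343/1971, b=Δ3−h3·(2M3+M4)/6=-34/73
t_q=11/2 → seg 2, τ=1/2; S=-3+-767/219·τ+322/219·τ²+7/219·τ³=-7673/1752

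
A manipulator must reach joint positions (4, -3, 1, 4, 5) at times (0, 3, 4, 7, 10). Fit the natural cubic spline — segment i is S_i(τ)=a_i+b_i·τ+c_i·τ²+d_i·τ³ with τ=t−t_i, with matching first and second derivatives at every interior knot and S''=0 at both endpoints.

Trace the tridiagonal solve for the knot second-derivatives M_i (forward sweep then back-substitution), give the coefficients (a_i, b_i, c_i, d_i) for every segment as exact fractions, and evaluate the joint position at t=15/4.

Δ: Δ0=-7/3, Δ1=4, Δ2=1, Δ3=1/3
row 1: diag=8, rhs=38; c'=1/8, d'=19/4
row 2: denom=8−1·1/8=63/8; d'=(-18−1·19/4)/(63/8)=-26/9
row 3: denom=12−3·8/21=76/7; d'=(-4−3·-26/9)/(76/7)=49/114
back: M3=49/114
back: M2=-26/9−8/21·49/114=-58/19
back: M1=19/4−1/8·-58/19=195/38
M: M0=0, M1=195/38, M2=-58/19, M3=49/114, M4=0
seg 0: a=4, c=M0/2=0, d=(M1−M0)/(6·3)=65/228, b=Δ0−h0·(2M0+M1)/6=-1117/228
seg 1: a=-3, c=M1/2=195/76, d=(M2−M1)/(6·1)=-311/228, b=Δ1−h1·(2M1+M2)/6=319/114
seg 2: a=1, c=M2/2=-29/19, d=(M3−M2)/(6·3)=397/2052, b=Δ2−h2·(2M2+M3)/6=875/228
seg 3: a=4, c=M3/2=49/228, d=(M4−M3)/(6·3)=-49/2052, b=Δ3−h3·(2M3+M4)/6=-11/114
t_q=15/4 → seg 1, τ=3/4; S=-3+319/114·τ+195/76·τ²+-311/228·τ³=-163/4864

  seg 0: a=4 b=-1117/228 c=0 d=65/228
  seg 1: a=-3 b=319/114 c=195/76 d=-311/228
  seg 2: a=1 b=875/228 c=-29/19 d=397/2052
  seg 3: a=4 b=-11/114 c=49/228 d=-49/2052
S(15/4) = -163/4864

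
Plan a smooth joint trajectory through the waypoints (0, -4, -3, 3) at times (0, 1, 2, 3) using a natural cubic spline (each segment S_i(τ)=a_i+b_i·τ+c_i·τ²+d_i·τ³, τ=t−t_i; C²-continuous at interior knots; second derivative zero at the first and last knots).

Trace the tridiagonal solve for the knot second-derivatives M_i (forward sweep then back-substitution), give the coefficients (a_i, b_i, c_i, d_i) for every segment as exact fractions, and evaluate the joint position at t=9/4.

  seg 0: a=0 b=-5 c=0 d=1
  seg 1: a=-4 b=-2 c=3 d=0
  seg 2: a=-3 b=4 c=3 d=-1
S(9/4) = -117/64

Δ: Δ0=-4, Δ1=1, Δ2=6
row 1: diag=4, rhs=30; c'=1/4, d'=15/2
row 2: denom=4−1·1/4=15/4; d'=(30−1·15/2)/(15/4)=6
back: M2=6
back: M1=15/2−1/4·6=6
M: M0=0, M1=6, M2=6, M3=0
seg 0: a=0, c=M0/2=0, d=(M1−M0)/(6·1)=1, b=Δ0−h0·(2M0+M1)/6=-5
seg 1: a=-4, c=M1/2=3, d=(M2−M1)/(6·1)=0, b=Δ1−h1·(2M1+M2)/6=-2
seg 2: a=-3, c=M2/2=3, d=(M3−M2)/(6·1)=-1, b=Δ2−h2·(2M2+M3)/6=4
t_q=9/4 → seg 2, τ=1/4; S=-3+4·τ+3·τ²+-1·τ³=-117/64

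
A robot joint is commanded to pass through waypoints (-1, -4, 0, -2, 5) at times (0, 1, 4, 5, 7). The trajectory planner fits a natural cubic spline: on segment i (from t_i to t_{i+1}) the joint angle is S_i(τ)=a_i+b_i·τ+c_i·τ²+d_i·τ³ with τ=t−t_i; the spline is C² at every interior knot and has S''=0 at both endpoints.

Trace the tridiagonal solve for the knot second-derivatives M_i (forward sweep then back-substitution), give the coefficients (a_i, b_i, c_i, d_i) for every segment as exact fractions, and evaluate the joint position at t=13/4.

Δ: Δ0=-3, Δ1=4/3, Δ2=-2, Δ3=7/2
row 1: diag=8, rhs=26; c'=3/8, d'=13/4
row 2: denom=8−3·3/8=55/8; d'=(-20−3·13/4)/(55/8)=-238/55
row 3: denom=6−1·8/55=322/55; d'=(33−1·-238/55)/(322/55)=2053/322
back: M3=2053/322
back: M2=-238/55−8/55·2053/322=-846/161
back: M1=13/4−3/8·-846/161=1681/322
M: M0=0, M1=1681/322, M2=-846/161, M3=2053/322, M4=0
seg 0: a=-1, c=M0/2=0, d=(M1−M0)/(6·1)=1681/1932, b=Δ0−h0·(2M0+M1)/6=-7477/1932
seg 1: a=-4, c=M1/2=1681/644, d=(M2−M1)/(6·3)=-3373/5796, b=Δ1−h1·(2M1+M2)/6=-1217/966
seg 2: a=0, c=M2/2=-423/161, d=(M3−M2)/(6·1)=535/276, b=Δ2−h2·(2M2+M3)/6=-2533/1932
seg 3: a=-2, c=M3/2=2053/644, d=(M4−M3)/(6·2)=-2053/3864, b=Δ3−h3·(2M3+M4)/6=-725/966
t_q=13/4 → seg 1, τ=9/4; S=-4+-1217/966·τ+1681/644·τ²+-3373/5796·τ³=-10265/41216

  seg 0: a=-1 b=-7477/1932 c=0 d=1681/1932
  seg 1: a=-4 b=-1217/966 c=1681/644 d=-3373/5796
  seg 2: a=0 b=-2533/1932 c=-423/161 d=535/276
  seg 3: a=-2 b=-725/966 c=2053/644 d=-2053/3864
S(13/4) = -10265/41216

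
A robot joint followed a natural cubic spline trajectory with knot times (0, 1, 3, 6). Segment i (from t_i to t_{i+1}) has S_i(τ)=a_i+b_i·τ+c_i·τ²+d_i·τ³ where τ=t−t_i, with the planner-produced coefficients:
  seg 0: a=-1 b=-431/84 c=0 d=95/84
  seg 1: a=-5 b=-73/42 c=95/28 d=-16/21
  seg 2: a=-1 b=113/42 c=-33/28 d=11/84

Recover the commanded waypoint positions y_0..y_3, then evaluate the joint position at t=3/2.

y_0=-1 y_1=-5 y_2=-1 y_3=0
S(3/2) = -573/112

y_0 = S_0(0) = a_0 = -1
y_1 = S_1(0) = a_1 = -5
y_2 = S_2(0) = a_2 = -1
y_3 = S_2(3) = 0
t_q=3/2 is in segment 1 (τ=1/2); S_1(τ)=-573/112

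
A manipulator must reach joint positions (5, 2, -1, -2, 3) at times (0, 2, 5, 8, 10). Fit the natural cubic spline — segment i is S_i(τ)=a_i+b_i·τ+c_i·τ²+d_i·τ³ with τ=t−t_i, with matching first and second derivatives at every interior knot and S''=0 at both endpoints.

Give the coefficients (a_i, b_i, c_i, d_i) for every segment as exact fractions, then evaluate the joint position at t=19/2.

Δ: Δ0=-3/2, Δ1=-1, Δ2=-1/3, Δ3=5/2
row 1: diag=10, rhs=3; c'=3/10, d'=3/10
row 2: denom=12−3·3/10=111/10; d'=(4−3·3/10)/(111/10)=31/111
row 3: denom=10−3·10/37=340/37; d'=(17−3·31/111)/(340/37)=299/170
back: M3=299/170
back: M2=31/111−10/37·299/170=-10/51
back: M1=3/10−3/10·-10/51=61/170
M: M0=0, M1=61/170, M2=-10/51, M3=299/170, M4=0
seg 0: a=5, c=M0/2=0, d=(M1−M0)/(6·2)=61/2040, b=Δ0−h0·(2M0+M1)/6=-413/255
seg 1: a=2, c=M1/2=61/340, d=(M2−M1)/(6·3)=-283/9180, b=Δ1−h1·(2M1+M2)/6=-643/510
seg 2: a=-1, c=M2/2=-5/51, d=(M3−M2)/(6·3)=997/9180, b=Δ2−h2·(2M2+M3)/6=-61/60
seg 3: a=-2, c=M3/2=299/340, d=(M4−M3)/(6·2)=-299/2040, b=Δ3−h3·(2M3+M4)/6=677/510
t_q=19/2 → seg 3, τ=3/2; S=-2+677/510·τ+299/340·τ²+-299/2040·τ³=1605/1088

  seg 0: a=5 b=-413/255 c=0 d=61/2040
  seg 1: a=2 b=-643/510 c=61/340 d=-283/9180
  seg 2: a=-1 b=-61/60 c=-5/51 d=997/9180
  seg 3: a=-2 b=677/510 c=299/340 d=-299/2040
S(19/2) = 1605/1088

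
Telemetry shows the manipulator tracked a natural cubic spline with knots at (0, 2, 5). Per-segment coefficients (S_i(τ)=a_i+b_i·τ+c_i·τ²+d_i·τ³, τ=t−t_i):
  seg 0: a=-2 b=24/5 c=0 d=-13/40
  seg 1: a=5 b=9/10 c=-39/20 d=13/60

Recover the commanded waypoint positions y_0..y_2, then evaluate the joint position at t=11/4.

y_0 = S_0(0) = a_0 = -2
y_1 = S_1(0) = a_1 = 5
y_2 = S_1(3) = -4
t_q=11/4 is in segment 1 (τ=3/4); S_1(τ)=5977/1280

y_0=-2 y_1=5 y_2=-4
S(11/4) = 5977/1280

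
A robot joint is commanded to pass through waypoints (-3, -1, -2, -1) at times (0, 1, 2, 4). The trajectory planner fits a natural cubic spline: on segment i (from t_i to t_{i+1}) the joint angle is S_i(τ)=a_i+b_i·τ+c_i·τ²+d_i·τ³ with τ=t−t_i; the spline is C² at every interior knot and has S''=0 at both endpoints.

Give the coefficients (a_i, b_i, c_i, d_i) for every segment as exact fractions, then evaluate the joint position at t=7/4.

Δ: Δ0=2, Δ1=-1, Δ2=1/2
row 1: diag=4, rhs=-18; c'=1/4, d'=-9/2
row 2: denom=6−1·1/4=23/4; d'=(9−1·-9/2)/(23/4)=54/23
back: M2=54/23
back: M1=-9/2−1/4·54/23=-117/23
M: M0=0, M1=-117/23, M2=54/23, M3=0
seg 0: a=-3, c=M0/2=0, d=(M1−M0)/(6·1)=-39/46, b=Δ0−h0·(2M0+M1)/6=131/46
seg 1: a=-1, c=M1/2=-117/46, d=(M2−M1)/(6·1)=57/46, b=Δ1−h1·(2M1+M2)/6=7/23
seg 2: a=-2, c=M2/2=27/23, d=(M3−M2)/(6·2)=-9/46, b=Δ2−h2·(2M2+M3)/6=-49/46
t_q=7/4 → seg 1, τ=3/4; S=-1+7/23·τ+-117/46·τ²+57/46·τ³=-215/128

  seg 0: a=-3 b=131/46 c=0 d=-39/46
  seg 1: a=-1 b=7/23 c=-117/46 d=57/46
  seg 2: a=-2 b=-49/46 c=27/23 d=-9/46
S(7/4) = -215/128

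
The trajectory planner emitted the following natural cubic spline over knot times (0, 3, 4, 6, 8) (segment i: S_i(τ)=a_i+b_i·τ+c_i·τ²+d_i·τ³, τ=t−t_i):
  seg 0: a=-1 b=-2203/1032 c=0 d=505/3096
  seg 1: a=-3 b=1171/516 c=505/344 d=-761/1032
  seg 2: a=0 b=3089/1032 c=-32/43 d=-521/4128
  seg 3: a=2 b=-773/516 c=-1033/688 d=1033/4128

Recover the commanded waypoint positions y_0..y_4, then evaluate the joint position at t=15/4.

y_0=-1 y_1=-3 y_2=0 y_3=2 y_4=-5
S(15/4) = -17245/22016

y_0 = S_0(0) = a_0 = -1
y_1 = S_1(0) = a_1 = -3
y_2 = S_2(0) = a_2 = 0
y_3 = S_3(0) = a_3 = 2
y_4 = S_3(2) = -5
t_q=15/4 is in segment 1 (τ=3/4); S_1(τ)=-17245/22016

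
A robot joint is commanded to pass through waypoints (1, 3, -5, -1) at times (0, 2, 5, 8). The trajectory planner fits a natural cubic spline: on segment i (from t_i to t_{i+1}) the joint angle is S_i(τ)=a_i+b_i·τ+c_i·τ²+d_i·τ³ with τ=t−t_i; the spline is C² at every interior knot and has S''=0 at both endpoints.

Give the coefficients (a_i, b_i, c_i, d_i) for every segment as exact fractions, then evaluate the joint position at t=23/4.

Δ: Δ0=1, Δ1=-8/3, Δ2=4/3
row 1: diag=10, rhs=-22; c'=3/10, d'=-11/5
row 2: denom=12−3·3/10=111/10; d'=(24−3·-11/5)/(111/10)=102/37
back: M2=102/37
back: M1=-11/5−3/10·102/37=-112/37
M: M0=0, M1=-112/37, M2=102/37, M3=0
seg 0: a=1, c=M0/2=0, d=(M1−M0)/(6·2)=-28/111, b=Δ0−h0·(2M0+M1)/6=223/111
seg 1: a=3, c=M1/2=-56/37, d=(M2−M1)/(6·3)=107/333, b=Δ1−h1·(2M1+M2)/6=-113/111
seg 2: a=-5, c=M2/2=51/37, d=(M3−M2)/(6·3)=-17/111, b=Δ2−h2·(2M2+M3)/6=-158/111
t_q=23/4 → seg 2, τ=3/4; S=-5+-158/111·τ+51/37·τ²+-17/111·τ³=-12685/2368

  seg 0: a=1 b=223/111 c=0 d=-28/111
  seg 1: a=3 b=-113/111 c=-56/37 d=107/333
  seg 2: a=-5 b=-158/111 c=51/37 d=-17/111
S(23/4) = -12685/2368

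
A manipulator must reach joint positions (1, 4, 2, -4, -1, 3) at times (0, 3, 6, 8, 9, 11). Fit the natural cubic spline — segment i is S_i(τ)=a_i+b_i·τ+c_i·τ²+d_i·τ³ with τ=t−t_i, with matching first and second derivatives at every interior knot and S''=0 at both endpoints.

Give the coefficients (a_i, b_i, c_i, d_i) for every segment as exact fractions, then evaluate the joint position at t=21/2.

  seg 0: a=1 b=3826/3597 c=0 d=-229/32373
  seg 1: a=4 b=3139/3597 c=-229/3597 d=-4850/32373
  seg 2: a=2 b=-12785/3597 c=-1693/1199 d=3038/3597
  seg 3: a=-4 b=305/327 c=4383/1199 d=-5713/3597
  seg 4: a=-1 b=12514/3597 c=-1330/1199 d=665/3597
S(21/2) = 22509/9592

Δ: Δ0=1, Δ1=-2/3, Δ2=-3, Δ3=3, Δ4=2
row 1: diag=12, rhs=-10; c'=1/4, d'=-5/6
row 2: denom=10−3·1/4=37/4; d'=(-14−3·-5/6)/(37/4)=-46/37
row 3: denom=6−2·8/37=206/37; d'=(36−2·-46/37)/(206/37)=712/103
row 4: denom=6−1·37/206=1199/206; d'=(-6−1·712/103)/(1199/206)=-2660/1199
back: M4=-2660/1199
back: M3=712/103−37/206·-2660/1199=8766/1199
back: M2=-46/37−8/37·8766/1199=-3386/1199
back: M1=-5/6−1/4·-3386/1199=-458/3597
M: M0=0, M1=-458/3597, M2=-3386/1199, M3=8766/1199, M4=-2660/1199, M5=0
seg 0: a=1, c=M0/2=0, d=(M1−M0)/(6·3)=-229/32373, b=Δ0−h0·(2M0+M1)/6=3826/3597
seg 1: a=4, c=M1/2=-229/3597, d=(M2−M1)/(6·3)=-4850/32373, b=Δ1−h1·(2M1+M2)/6=3139/3597
seg 2: a=2, c=M2/2=-1693/1199, d=(M3−M2)/(6·2)=3038/3597, b=Δ2−h2·(2M2+M3)/6=-12785/3597
seg 3: a=-4, c=M3/2=4383/1199, d=(M4−M3)/(6·1)=-5713/3597, b=Δ3−h3·(2M3+M4)/6=305/327
seg 4: a=-1, c=M4/2=-1330/1199, d=(M5−M4)/(6·2)=665/3597, b=Δ4−h4·(2M4+M5)/6=12514/3597
t_q=21/2 → seg 4, τ=3/2; S=-1+12514/3597·τ+-1330/1199·τ²+665/3597·τ³=22509/9592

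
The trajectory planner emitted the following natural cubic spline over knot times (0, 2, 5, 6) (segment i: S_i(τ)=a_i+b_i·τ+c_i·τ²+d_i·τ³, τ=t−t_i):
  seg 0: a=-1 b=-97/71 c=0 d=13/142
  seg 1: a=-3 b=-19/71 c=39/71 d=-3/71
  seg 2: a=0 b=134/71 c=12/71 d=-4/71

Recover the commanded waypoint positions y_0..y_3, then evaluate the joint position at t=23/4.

y_0=-1 y_1=-3 y_2=0 y_3=2
S(23/4) = 1689/1136

y_0 = S_0(0) = a_0 = -1
y_1 = S_1(0) = a_1 = -3
y_2 = S_2(0) = a_2 = 0
y_3 = S_2(1) = 2
t_q=23/4 is in segment 2 (τ=3/4); S_2(τ)=1689/1136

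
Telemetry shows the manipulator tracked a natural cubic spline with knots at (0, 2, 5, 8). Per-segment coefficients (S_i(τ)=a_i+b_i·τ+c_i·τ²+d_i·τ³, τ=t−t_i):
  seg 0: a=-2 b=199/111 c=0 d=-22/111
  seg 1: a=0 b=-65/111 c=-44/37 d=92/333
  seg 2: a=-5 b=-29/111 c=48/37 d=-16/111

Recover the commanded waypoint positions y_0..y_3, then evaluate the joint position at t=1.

y_0=-2 y_1=0 y_2=-5 y_3=2
S(1) = -15/37

y_0 = S_0(0) = a_0 = -2
y_1 = S_1(0) = a_1 = 0
y_2 = S_2(0) = a_2 = -5
y_3 = S_2(3) = 2
t_q=1 is in segment 0 (τ=1); S_0(τ)=-15/37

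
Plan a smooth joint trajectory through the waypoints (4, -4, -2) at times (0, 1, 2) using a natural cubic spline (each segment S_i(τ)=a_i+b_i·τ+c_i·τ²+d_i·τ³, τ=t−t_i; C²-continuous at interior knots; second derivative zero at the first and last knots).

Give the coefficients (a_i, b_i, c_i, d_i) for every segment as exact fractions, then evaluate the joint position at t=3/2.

  seg 0: a=4 b=-21/2 c=0 d=5/2
  seg 1: a=-4 b=-3 c=15/2 d=-5/2
S(3/2) = -63/16

Δ: Δ0=-8, Δ1=2
row 1: diag=4, rhs=60; c'=1/4, d'=15
back: M1=15
M: M0=0, M1=15, M2=0
seg 0: a=4, c=M0/2=0, d=(M1−M0)/(6·1)=5/2, b=Δ0−h0·(2M0+M1)/6=-21/2
seg 1: a=-4, c=M1/2=15/2, d=(M2−M1)/(6·1)=-5/2, b=Δ1−h1·(2M1+M2)/6=-3
t_q=3/2 → seg 1, τ=1/2; S=-4+-3·τ+15/2·τ²+-5/2·τ³=-63/16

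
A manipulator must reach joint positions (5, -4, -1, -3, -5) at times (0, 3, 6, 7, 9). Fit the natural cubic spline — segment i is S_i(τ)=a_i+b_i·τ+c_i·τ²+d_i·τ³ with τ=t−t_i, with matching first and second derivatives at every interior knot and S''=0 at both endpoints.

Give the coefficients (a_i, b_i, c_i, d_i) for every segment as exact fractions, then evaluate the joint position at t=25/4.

Δ: Δ0=-3, Δ1=1, Δ2=-2, Δ3=-1
row 1: diag=12, rhs=24; c'=1/4, d'=2
row 2: denom=8−3·1/4=29/4; d'=(-18−3·2)/(29/4)=-96/29
row 3: denom=6−1·4/29=170/29; d'=(6−1·-96/29)/(170/29)=27/17
back: M3=27/17
back: M2=-96/29−4/29·27/17=-60/17
back: M1=2−1/4·-60/17=49/17
M: M0=0, M1=49/17, M2=-60/17, M3=27/17, M4=0
seg 0: a=5, c=M0/2=0, d=(M1−M0)/(6·3)=49/306, b=Δ0−h0·(2M0+M1)/6=-151/34
seg 1: a=-4, c=M1/2=49/34, d=(M2−M1)/(6·3)=-109/306, b=Δ1−h1·(2M1+M2)/6=-2/17
seg 2: a=-1, c=M2/2=-30/17, d=(M3−M2)/(6·1)=29/34, b=Δ2−h2·(2M2+M3)/6=-37/34
seg 3: a=-3, c=M3/2=27/34, d=(M4−M3)/(6·2)=-9/68, b=Δ3−h3·(2M3+M4)/6=-35/17
t_q=25/4 → seg 2, τ=1/4; S=-1+-37/34·τ+-30/17·τ²+29/34·τ³=-2979/2176

  seg 0: a=5 b=-151/34 c=0 d=49/306
  seg 1: a=-4 b=-2/17 c=49/34 d=-109/306
  seg 2: a=-1 b=-37/34 c=-30/17 d=29/34
  seg 3: a=-3 b=-35/17 c=27/34 d=-9/68
S(25/4) = -2979/2176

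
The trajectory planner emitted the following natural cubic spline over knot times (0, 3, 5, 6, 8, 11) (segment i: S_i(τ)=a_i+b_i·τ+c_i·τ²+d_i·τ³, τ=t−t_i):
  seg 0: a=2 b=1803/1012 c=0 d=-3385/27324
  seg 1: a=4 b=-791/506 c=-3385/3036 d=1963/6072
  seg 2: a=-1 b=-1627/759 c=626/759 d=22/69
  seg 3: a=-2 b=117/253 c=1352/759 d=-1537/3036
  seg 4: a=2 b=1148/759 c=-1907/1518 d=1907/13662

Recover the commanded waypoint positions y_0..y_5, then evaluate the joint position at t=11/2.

y_0 = S_0(0) = a_0 = 2
y_1 = S_1(0) = a_1 = 4
y_2 = S_2(0) = a_2 = -1
y_3 = S_3(0) = a_3 = -2
y_4 = S_4(0) = a_4 = 2
y_5 = S_4(3) = -1
t_q=11/2 is in segment 2 (τ=1/2); S_2(τ)=-241/132

y_0=2 y_1=4 y_2=-1 y_3=-2 y_4=2 y_5=-1
S(11/2) = -241/132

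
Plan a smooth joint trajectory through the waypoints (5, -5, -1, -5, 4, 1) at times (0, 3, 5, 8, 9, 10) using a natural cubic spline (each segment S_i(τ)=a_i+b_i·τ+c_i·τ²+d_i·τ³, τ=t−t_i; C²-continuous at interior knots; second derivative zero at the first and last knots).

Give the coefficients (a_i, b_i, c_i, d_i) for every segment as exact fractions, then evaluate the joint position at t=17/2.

  seg 0: a=5 b=-3671/654 c=0 d=497/1962
  seg 1: a=-5 b=401/327 c=497/218 d=-619/654
  seg 2: a=-1 b=-331/327 c=-741/218 d=2153/1962
  seg 3: a=-5 b=5377/654 c=706/109 d=-3727/654
  seg 4: a=4 b=1334/327 c=-2315/218 d=2315/654
S(17/2) = 31/1744

Δ: Δ0=-10/3, Δ1=2, Δ2=-4/3, Δ3=9, Δ4=-3
row 1: diag=10, rhs=32; c'=1/5, d'=16/5
row 2: denom=10−2·1/5=48/5; d'=(-20−2·16/5)/(48/5)=-11/4
row 3: denom=8−3·5/16=113/16; d'=(62−3·-11/4)/(113/16)=1124/113
row 4: denom=4−1·16/113=436/113; d'=(-72−1·1124/113)/(436/113)=-2315/109
back: M4=-2315/109
back: M3=1124/113−16/113·-2315/109=1412/109
back: M2=-11/4−5/16·1412/109=-741/109
back: M1=16/5−1/5·-741/109=497/109
M: M0=0, M1=497/109, M2=-741/109, M3=1412/109, M4=-2315/109, M5=0
seg 0: a=5, c=M0/2=0, d=(M1−M0)/(6·3)=497/1962, b=Δ0−h0·(2M0+M1)/6=-3671/654
seg 1: a=-5, c=M1/2=497/218, d=(M2−M1)/(6·2)=-619/654, b=Δ1−h1·(2M1+M2)/6=401/327
seg 2: a=-1, c=M2/2=-741/218, d=(M3−M2)/(6·3)=2153/1962, b=Δ2−h2·(2M2+M3)/6=-331/327
seg 3: a=-5, c=M3/2=706/109, d=(M4−M3)/(6·1)=-3727/654, b=Δ3−h3·(2M3+M4)/6=5377/654
seg 4: a=4, c=M4/2=-2315/218, d=(M5−M4)/(6·1)=2315/654, b=Δ4−h4·(2M4+M5)/6=1334/327
t_q=17/2 → seg 3, τ=1/2; S=-5+5377/654·τ+706/109·τ²+-3727/654·τ³=31/1744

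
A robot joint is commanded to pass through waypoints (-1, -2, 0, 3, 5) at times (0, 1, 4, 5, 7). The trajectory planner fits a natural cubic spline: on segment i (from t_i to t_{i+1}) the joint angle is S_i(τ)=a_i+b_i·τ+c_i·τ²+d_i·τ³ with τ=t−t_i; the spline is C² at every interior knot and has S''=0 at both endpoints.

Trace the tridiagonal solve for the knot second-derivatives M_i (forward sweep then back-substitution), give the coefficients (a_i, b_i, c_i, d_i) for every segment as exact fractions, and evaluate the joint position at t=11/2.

  seg 0: a=-1 b=-151/138 c=0 d=13/138
  seg 1: a=-2 b=-56/69 c=13/46 d=29/414
  seg 2: a=0 b=383/138 c=21/23 d=-95/138
  seg 3: a=3 b=175/69 c=-53/46 d=53/276
S(11/2) = 2947/736

Δ: Δ0=-1, Δ1=2/3, Δ2=3, Δ3=1
row 1: diag=8, rhs=10; c'=3/8, d'=5/4
row 2: denom=8−3·3/8=55/8; d'=(14−3·5/4)/(55/8)=82/55
row 3: denom=6−1·8/55=322/55; d'=(-12−1·82/55)/(322/55)=-53/23
back: M3=-53/23
back: M2=82/55−8/55·-53/23=42/23
back: M1=5/4−3/8·42/23=13/23
M: M0=0, M1=13/23, M2=42/23, M3=-53/23, M4=0
seg 0: a=-1, c=M0/2=0, d=(M1−M0)/(6·1)=13/138, b=Δ0−h0·(2M0+M1)/6=-151/138
seg 1: a=-2, c=M1/2=13/46, d=(M2−M1)/(6·3)=29/414, b=Δ1−h1·(2M1+M2)/6=-56/69
seg 2: a=0, c=M2/2=21/23, d=(M3−M2)/(6·1)=-95/138, b=Δ2−h2·(2M2+M3)/6=383/138
seg 3: a=3, c=M3/2=-53/46, d=(M4−M3)/(6·2)=53/276, b=Δ3−h3·(2M3+M4)/6=175/69
t_q=11/2 → seg 3, τ=1/2; S=3+175/69·τ+-53/46·τ²+53/276·τ³=2947/736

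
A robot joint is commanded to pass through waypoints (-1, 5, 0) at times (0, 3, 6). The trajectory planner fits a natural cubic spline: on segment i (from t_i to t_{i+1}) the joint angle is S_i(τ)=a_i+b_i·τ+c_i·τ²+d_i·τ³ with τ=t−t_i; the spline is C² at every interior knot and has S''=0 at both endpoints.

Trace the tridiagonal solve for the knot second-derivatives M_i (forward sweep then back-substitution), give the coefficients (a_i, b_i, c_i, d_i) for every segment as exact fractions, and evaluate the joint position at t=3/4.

Δ: Δ0=2, Δ1=-5/3
row 1: diag=12, rhs=-22; c'=1/4, d'=-11/6
back: M1=-11/6
M: M0=0, M1=-11/6, M2=0
seg 0: a=-1, c=M0/2=0, d=(M1−M0)/(6·3)=-11/108, b=Δ0−h0·(2M0+M1)/6=35/12
seg 1: a=5, c=M1/2=-11/12, d=(M2−M1)/(6·3)=11/108, b=Δ1−h1·(2M1+M2)/6=1/6
t_q=3/4 → seg 0, τ=3/4; S=-1+35/12·τ+0·τ²+-11/108·τ³=293/256

  seg 0: a=-1 b=35/12 c=0 d=-11/108
  seg 1: a=5 b=1/6 c=-11/12 d=11/108
S(3/4) = 293/256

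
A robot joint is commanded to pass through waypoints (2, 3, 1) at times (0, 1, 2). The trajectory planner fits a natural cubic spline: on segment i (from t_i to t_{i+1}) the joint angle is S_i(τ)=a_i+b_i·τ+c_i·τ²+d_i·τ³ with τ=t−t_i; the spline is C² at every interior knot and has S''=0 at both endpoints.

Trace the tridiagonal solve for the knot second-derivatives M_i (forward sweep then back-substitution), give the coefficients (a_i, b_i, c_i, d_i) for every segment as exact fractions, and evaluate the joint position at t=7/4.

  seg 0: a=2 b=7/4 c=0 d=-3/4
  seg 1: a=3 b=-1/2 c=-9/4 d=3/4
S(7/4) = 429/256

Δ: Δ0=1, Δ1=-2
row 1: diag=4, rhs=-18; c'=1/4, d'=-9/2
back: M1=-9/2
M: M0=0, M1=-9/2, M2=0
seg 0: a=2, c=M0/2=0, d=(M1−M0)/(6·1)=-3/4, b=Δ0−h0·(2M0+M1)/6=7/4
seg 1: a=3, c=M1/2=-9/4, d=(M2−M1)/(6·1)=3/4, b=Δ1−h1·(2M1+M2)/6=-1/2
t_q=7/4 → seg 1, τ=3/4; S=3+-1/2·τ+-9/4·τ²+3/4·τ³=429/256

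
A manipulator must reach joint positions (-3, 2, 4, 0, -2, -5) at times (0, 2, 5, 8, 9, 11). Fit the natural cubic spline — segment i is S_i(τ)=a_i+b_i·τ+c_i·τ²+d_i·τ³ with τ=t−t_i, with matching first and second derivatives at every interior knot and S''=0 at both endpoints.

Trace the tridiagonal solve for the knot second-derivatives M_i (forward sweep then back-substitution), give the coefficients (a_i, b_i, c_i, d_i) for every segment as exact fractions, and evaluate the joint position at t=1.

Δ: Δ0=5/2, Δ1=2/3, Δ2=-4/3, Δ3=-2, Δ4=-3/2
row 1: diag=10, rhs=-11; c'=3/10, d'=-11/10
row 2: denom=12−3·3/10=111/10; d'=(-12−3·-11/10)/(111/10)=-29/37
row 3: denom=8−3·10/37=266/37; d'=(-4−3·-29/37)/(266/37)=-61/266
row 4: denom=6−1·37/266=1559/266; d'=(3−1·-61/266)/(1559/266)=859/1559
back: M4=859/1559
back: M3=-61/266−37/266·859/1559=-477/1559
back: M2=-29/37−10/37·-477/1559=-1093/1559
back: M1=-11/10−3/10·-1093/1559=-1387/1559
M: M0=0, M1=-1387/1559, M2=-1093/1559, M3=-477/1559, M4=859/1559, M5=0
seg 0: a=-3, c=M0/2=0, d=(M1−M0)/(6·2)=-1387/18708, b=Δ0−h0·(2M0+M1)/6=26159/9354
seg 1: a=2, c=M1/2=-1387/3118, d=(M2−M1)/(6·3)=49/4677, b=Δ1−h1·(2M1+M2)/6=17837/9354
seg 2: a=4, c=M2/2=-1093/3118, d=(M3−M2)/(6·3)=308/14031, b=Δ2−h2·(2M2+M3)/6=-4483/9354
seg 3: a=0, c=M3/2=-477/3118, d=(M4−M3)/(6·1)=668/4677, b=Δ3−h3·(2M3+M4)/6=-18613/9354
seg 4: a=-2, c=M4/2=859/3118, d=(M5−M4)/(6·2)=-859/18708, b=Δ4−h4·(2M4+M5)/6=-17467/9354
t_q=1 → seg 0, τ=1; S=-3+26159/9354·τ+0·τ²+-1387/18708·τ³=-1731/6236

  seg 0: a=-3 b=26159/9354 c=0 d=-1387/18708
  seg 1: a=2 b=17837/9354 c=-1387/3118 d=49/4677
  seg 2: a=4 b=-4483/9354 c=-1093/3118 d=308/14031
  seg 3: a=0 b=-18613/9354 c=-477/3118 d=668/4677
  seg 4: a=-2 b=-17467/9354 c=859/3118 d=-859/18708
S(1) = -1731/6236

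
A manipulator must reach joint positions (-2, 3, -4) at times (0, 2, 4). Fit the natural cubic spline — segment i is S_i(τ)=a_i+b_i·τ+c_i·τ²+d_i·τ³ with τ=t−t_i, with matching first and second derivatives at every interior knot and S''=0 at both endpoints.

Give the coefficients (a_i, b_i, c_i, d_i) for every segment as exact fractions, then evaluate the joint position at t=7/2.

Δ: Δ0=5/2, Δ1=-7/2
row 1: diag=8, rhs=-36; c'=1/4, d'=-9/2
back: M1=-9/2
M: M0=0, M1=-9/2, M2=0
seg 0: a=-2, c=M0/2=0, d=(M1−M0)/(6·2)=-3/8, b=Δ0−h0·(2M0+M1)/6=4
seg 1: a=3, c=M1/2=-9/4, d=(M2−M1)/(6·2)=3/8, b=Δ1−h1·(2M1+M2)/6=-1/2
t_q=7/2 → seg 1, τ=3/2; S=3+-1/2·τ+-9/4·τ²+3/8·τ³=-99/64

  seg 0: a=-2 b=4 c=0 d=-3/8
  seg 1: a=3 b=-1/2 c=-9/4 d=3/8
S(7/2) = -99/64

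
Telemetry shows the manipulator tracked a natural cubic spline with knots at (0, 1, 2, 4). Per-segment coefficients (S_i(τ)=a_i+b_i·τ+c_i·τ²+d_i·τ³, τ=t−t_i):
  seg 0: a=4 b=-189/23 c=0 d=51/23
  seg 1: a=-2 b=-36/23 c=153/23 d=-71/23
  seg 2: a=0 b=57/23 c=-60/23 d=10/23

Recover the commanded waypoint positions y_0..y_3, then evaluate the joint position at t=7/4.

y_0=4 y_1=-2 y_2=0 y_3=-2
S(7/4) = -47/64

y_0 = S_0(0) = a_0 = 4
y_1 = S_1(0) = a_1 = -2
y_2 = S_2(0) = a_2 = 0
y_3 = S_2(2) = -2
t_q=7/4 is in segment 1 (τ=3/4); S_1(τ)=-47/64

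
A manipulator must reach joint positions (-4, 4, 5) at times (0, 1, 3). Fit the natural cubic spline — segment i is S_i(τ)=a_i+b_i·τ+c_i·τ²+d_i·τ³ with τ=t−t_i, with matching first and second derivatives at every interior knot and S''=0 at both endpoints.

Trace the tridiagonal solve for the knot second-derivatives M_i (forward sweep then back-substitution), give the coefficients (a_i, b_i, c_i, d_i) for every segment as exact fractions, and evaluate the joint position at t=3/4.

Δ: Δ0=8, Δ1=1/2
row 1: diag=6, rhs=-45; c'=1/3, d'=-15/2
back: M1=-15/2
M: M0=0, M1=-15/2, M2=0
seg 0: a=-4, c=M0/2=0, d=(M1−M0)/(6·1)=-5/4, b=Δ0−h0·(2M0+M1)/6=37/4
seg 1: a=4, c=M1/2=-15/4, d=(M2−M1)/(6·2)=5/8, b=Δ1−h1·(2M1+M2)/6=11/2
t_q=3/4 → seg 0, τ=3/4; S=-4+37/4·τ+0·τ²+-5/4·τ³=617/256

  seg 0: a=-4 b=37/4 c=0 d=-5/4
  seg 1: a=4 b=11/2 c=-15/4 d=5/8
S(3/4) = 617/256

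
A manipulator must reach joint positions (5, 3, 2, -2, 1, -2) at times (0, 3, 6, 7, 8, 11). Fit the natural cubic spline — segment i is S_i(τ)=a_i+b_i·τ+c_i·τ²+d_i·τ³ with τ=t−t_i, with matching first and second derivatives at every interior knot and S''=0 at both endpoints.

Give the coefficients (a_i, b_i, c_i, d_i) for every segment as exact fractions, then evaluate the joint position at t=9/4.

Δ: Δ0=-2/3, Δ1=-1/3, Δ2=-4, Δ3=3, Δ4=-1
row 1: diag=12, rhs=2; c'=1/4, d'=1/6
row 2: denom=8−3·1/4=29/4; d'=(-22−3·1/6)/(29/4)=-90/29
row 3: denom=4−1·4/29=112/29; d'=(42−1·-90/29)/(112/29)=327/28
row 4: denom=8−1·29/112=867/112; d'=(-24−1·327/28)/(867/112)=-1332/289
back: M4=-1332/289
back: M3=327/28−29/112·-1332/289=3720/289
back: M2=-90/29−4/29·3720/289=-1410/289
back: M1=1/6−1/4·-1410/289=1202/867
M: M0=0, M1=1202/867, M2=-1410/289, M3=3720/289, M4=-1332/289, M5=0
seg 0: a=5, c=M0/2=0, d=(M1−M0)/(6·3)=601/7803, b=Δ0−h0·(2M0+M1)/6=-393/289
seg 1: a=3, c=M1/2=601/867, d=(M2−M1)/(6·3)=-2716/7803, b=Δ1−h1·(2M1+M2)/6=208/289
seg 2: a=2, c=M2/2=-705/289, d=(M3−M2)/(6·1)=855/289, b=Δ2−h2·(2M2+M3)/6=-1306/289
seg 3: a=-2, c=M3/2=1860/289, d=(M4−M3)/(6·1)=-842/289, b=Δ3−h3·(2M3+M4)/6=-151/289
seg 4: a=1, c=M4/2=-666/289, d=(M5−M4)/(6·3)=74/289, b=Δ4−h4·(2M4+M5)/6=1043/289
t_q=9/4 → seg 0, τ=9/4; S=5+-393/289·τ+0·τ²+601/7803·τ³=52115/18496

  seg 0: a=5 b=-393/289 c=0 d=601/7803
  seg 1: a=3 b=208/289 c=601/867 d=-2716/7803
  seg 2: a=2 b=-1306/289 c=-705/289 d=855/289
  seg 3: a=-2 b=-151/289 c=1860/289 d=-842/289
  seg 4: a=1 b=1043/289 c=-666/289 d=74/289
S(9/4) = 52115/18496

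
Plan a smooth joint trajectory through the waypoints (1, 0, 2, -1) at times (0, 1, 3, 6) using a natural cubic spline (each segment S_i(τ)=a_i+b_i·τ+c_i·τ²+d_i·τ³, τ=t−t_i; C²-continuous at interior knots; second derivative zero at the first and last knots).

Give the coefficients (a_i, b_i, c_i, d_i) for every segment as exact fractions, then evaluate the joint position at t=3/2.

  seg 0: a=1 b=-10/7 c=0 d=3/7
  seg 1: a=0 b=-1/7 c=9/7 d=-5/14
  seg 2: a=2 b=5/7 c=-6/7 d=2/21
S(3/2) = 23/112

Δ: Δ0=-1, Δ1=1, Δ2=-1
row 1: diag=6, rhs=12; c'=1/3, d'=2
row 2: denom=10−2·1/3=28/3; d'=(-12−2·2)/(28/3)=-12/7
back: M2=-12/7
back: M1=2−1/3·-12/7=18/7
M: M0=0, M1=18/7, M2=-12/7, M3=0
seg 0: a=1, c=M0/2=0, d=(M1−M0)/(6·1)=3/7, b=Δ0−h0·(2M0+M1)/6=-10/7
seg 1: a=0, c=M1/2=9/7, d=(M2−M1)/(6·2)=-5/14, b=Δ1−h1·(2M1+M2)/6=-1/7
seg 2: a=2, c=M2/2=-6/7, d=(M3−M2)/(6·3)=2/21, b=Δ2−h2·(2M2+M3)/6=5/7
t_q=3/2 → seg 1, τ=1/2; S=0+-1/7·τ+9/7·τ²+-5/14·τ³=23/112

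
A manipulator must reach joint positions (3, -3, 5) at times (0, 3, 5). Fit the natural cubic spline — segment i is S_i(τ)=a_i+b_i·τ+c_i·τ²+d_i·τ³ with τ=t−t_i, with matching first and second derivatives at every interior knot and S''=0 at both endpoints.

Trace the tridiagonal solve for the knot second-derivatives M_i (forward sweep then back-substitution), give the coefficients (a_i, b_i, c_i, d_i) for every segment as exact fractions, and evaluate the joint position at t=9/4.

  seg 0: a=3 b=-19/5 c=0 d=1/5
  seg 1: a=-3 b=8/5 c=9/5 d=-3/10
S(9/4) = -1047/320

Δ: Δ0=-2, Δ1=4
row 1: diag=10, rhs=36; c'=1/5, d'=18/5
back: M1=18/5
M: M0=0, M1=18/5, M2=0
seg 0: a=3, c=M0/2=0, d=(M1−M0)/(6·3)=1/5, b=Δ0−h0·(2M0+M1)/6=-19/5
seg 1: a=-3, c=M1/2=9/5, d=(M2−M1)/(6·2)=-3/10, b=Δ1−h1·(2M1+M2)/6=8/5
t_q=9/4 → seg 0, τ=9/4; S=3+-19/5·τ+0·τ²+1/5·τ³=-1047/320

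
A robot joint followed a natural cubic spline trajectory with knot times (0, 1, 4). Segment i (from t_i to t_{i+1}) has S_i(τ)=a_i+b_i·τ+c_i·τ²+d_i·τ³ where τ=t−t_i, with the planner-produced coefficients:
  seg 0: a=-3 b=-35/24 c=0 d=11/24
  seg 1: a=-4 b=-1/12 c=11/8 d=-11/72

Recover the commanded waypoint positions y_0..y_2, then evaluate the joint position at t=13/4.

y_0=-3 y_1=-4 y_2=4
S(13/4) = 529/512

y_0 = S_0(0) = a_0 = -3
y_1 = S_1(0) = a_1 = -4
y_2 = S_1(3) = 4
t_q=13/4 is in segment 1 (τ=9/4); S_1(τ)=529/512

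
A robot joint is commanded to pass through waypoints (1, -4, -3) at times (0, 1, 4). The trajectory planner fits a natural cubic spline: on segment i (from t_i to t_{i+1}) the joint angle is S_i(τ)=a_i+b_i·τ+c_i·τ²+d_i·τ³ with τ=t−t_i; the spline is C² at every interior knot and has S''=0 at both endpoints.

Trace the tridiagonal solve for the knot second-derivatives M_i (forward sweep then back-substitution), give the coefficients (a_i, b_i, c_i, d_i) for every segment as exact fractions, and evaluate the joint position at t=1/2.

  seg 0: a=1 b=-17/3 c=0 d=2/3
  seg 1: a=-4 b=-11/3 c=2 d=-2/9
S(1/2) = -7/4

Δ: Δ0=-5, Δ1=1/3
row 1: diag=8, rhs=32; c'=3/8, d'=4
back: M1=4
M: M0=0, M1=4, M2=0
seg 0: a=1, c=M0/2=0, d=(M1−M0)/(6·1)=2/3, b=Δ0−h0·(2M0+M1)/6=-17/3
seg 1: a=-4, c=M1/2=2, d=(M2−M1)/(6·3)=-2/9, b=Δ1−h1·(2M1+M2)/6=-11/3
t_q=1/2 → seg 0, τ=1/2; S=1+-17/3·τ+0·τ²+2/3·τ³=-7/4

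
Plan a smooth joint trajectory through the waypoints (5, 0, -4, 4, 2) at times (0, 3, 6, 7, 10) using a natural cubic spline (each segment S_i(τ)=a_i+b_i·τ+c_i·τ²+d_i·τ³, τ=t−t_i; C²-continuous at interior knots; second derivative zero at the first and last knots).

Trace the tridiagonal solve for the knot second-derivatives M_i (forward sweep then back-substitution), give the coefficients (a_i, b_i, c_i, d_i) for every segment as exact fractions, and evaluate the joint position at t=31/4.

Δ: Δ0=-5/3, Δ1=-4/3, Δ2=8, Δ3=-2/3
row 1: diag=12, rhs=2; c'=1/4, d'=1/6
row 2: denom=8−3·1/4=29/4; d'=(56−3·1/6)/(29/4)=222/29
row 3: denom=8−1·4/29=228/29; d'=(-52−1·222/29)/(228/29)=-865/114
back: M3=-865/114
back: M2=222/29−4/29·-865/114=496/57
back: M1=1/6−1/4·496/57=-229/114
M: M0=0, M1=-229/114, M2=496/57, M3=-865/114, M4=0
seg 0: a=5, c=M0/2=0, d=(M1−M0)/(6·3)=-229/2052, b=Δ0−h0·(2M0+M1)/6=-151/228
seg 1: a=0, c=M1/2=-229/228, d=(M2−M1)/(6·3)=407/684, b=Δ1−h1·(2M1+M2)/6=-419/114
seg 2: a=-4, c=M2/2=248/57, d=(M3−M2)/(6·1)=-619/228, b=Δ2−h2·(2M2+M3)/6=1451/228
seg 3: a=4, c=M3/2=-865/228, d=(M4−M3)/(6·3)=865/2052, b=Δ3−h3·(2M3+M4)/6=263/38
t_q=31/4 → seg 3, τ=3/4; S=4+263/38·τ+-865/228·τ²+865/2052·τ³=35189/4864

  seg 0: a=5 b=-151/228 c=0 d=-229/2052
  seg 1: a=0 b=-419/114 c=-229/228 d=407/684
  seg 2: a=-4 b=1451/228 c=248/57 d=-619/228
  seg 3: a=4 b=263/38 c=-865/228 d=865/2052
S(31/4) = 35189/4864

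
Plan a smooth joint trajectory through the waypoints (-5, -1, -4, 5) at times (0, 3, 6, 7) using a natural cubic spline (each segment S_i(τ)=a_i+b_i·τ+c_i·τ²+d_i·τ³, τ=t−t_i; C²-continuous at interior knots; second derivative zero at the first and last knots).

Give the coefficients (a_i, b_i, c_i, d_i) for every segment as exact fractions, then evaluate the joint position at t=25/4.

Δ: Δ0=4/3, Δ1=-1, Δ2=9
row 1: diag=12, rhs=-14; c'=1/4, d'=-7/6
row 2: denom=8−3·1/4=29/4; d'=(60−3·-7/6)/(29/4)=254/29
back: M2=254/29
back: M1=-7/6−1/4·254/29=-292/87
M: M0=0, M1=-292/87, M2=254/29, M3=0
seg 0: a=-5, c=M0/2=0, d=(M1−M0)/(6·3)=-146/783, b=Δ0−h0·(2M0+M1)/6=262/87
seg 1: a=-1, c=M1/2=-146/87, d=(M2−M1)/(6·3)=527/783, b=Δ1−h1·(2M1+M2)/6=-176/87
seg 2: a=-4, c=M2/2=127/29, d=(M3−M2)/(6·1)=-127/87, b=Δ2−h2·(2M2+M3)/6=529/87
t_q=25/4 → seg 2, τ=1/4; S=-4+529/87·τ+127/29·τ²+-127/87·τ³=-4137/1856

  seg 0: a=-5 b=262/87 c=0 d=-146/783
  seg 1: a=-1 b=-176/87 c=-146/87 d=527/783
  seg 2: a=-4 b=529/87 c=127/29 d=-127/87
S(25/4) = -4137/1856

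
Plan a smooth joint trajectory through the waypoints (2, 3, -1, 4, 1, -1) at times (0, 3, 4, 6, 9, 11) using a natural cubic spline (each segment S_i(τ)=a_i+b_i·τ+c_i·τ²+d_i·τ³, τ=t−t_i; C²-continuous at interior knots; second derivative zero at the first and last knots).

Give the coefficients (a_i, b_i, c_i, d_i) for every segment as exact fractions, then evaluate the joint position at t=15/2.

  seg 0: a=2 b=19763/7914 c=0 d=-17125/71226
  seg 1: a=3 b=-15806/3957 c=-17125/7914 d=17081/7914
  seg 2: a=-1 b=-4873/2638 c=17059/3957 d=-4229/3957
  seg 3: a=4 b=20357/7914 c=-8315/3957 d=21619/71226
  seg 4: a=1 b=-7283/3957 c=1663/2638 d=-1663/15828
S(15/2) = 87683/21104

Δ: Δ0=1/3, Δ1=-4, Δ2=5/2, Δ3=-1, Δ4=-1
row 1: diag=8, rhs=-26; c'=1/8, d'=-13/4
row 2: denom=6−1·1/8=47/8; d'=(39−1·-13/4)/(47/8)=338/47
row 3: denom=10−2·16/47=438/47; d'=(-21−2·338/47)/(438/47)=-1663/438
row 4: denom=10−3·47/146=1319/146; d'=(0−3·-1663/438)/(1319/146)=1663/1319
back: M4=1663/1319
back: M3=-1663/438−47/146·1663/1319=-16630/3957
back: M2=338/47−16/47·-16630/3957=34118/3957
back: M1=-13/4−1/8·34118/3957=-17125/3957
M: M0=0, M1=-17125/3957, M2=34118/3957, M3=-16630/3957, M4=1663/1319, M5=0
seg 0: a=2, c=M0/2=0, d=(M1−M0)/(6·3)=-17125/71226, b=Δ0−h0·(2M0+M1)/6=19763/7914
seg 1: a=3, c=M1/2=-17125/7914, d=(M2−M1)/(6·1)=17081/7914, b=Δ1−h1·(2M1+M2)/6=-15806/3957
seg 2: a=-1, c=M2/2=17059/3957, d=(M3−M2)/(6·2)=-4229/3957, b=Δ2−h2·(2M2+M3)/6=-4873/2638
seg 3: a=4, c=M3/2=-8315/3957, d=(M4−M3)/(6·3)=21619/71226, b=Δ3−h3·(2M3+M4)/6=20357/7914
seg 4: a=1, c=M4/2=1663/2638, d=(M5−M4)/(6·2)=-1663/15828, b=Δ4−h4·(2M4+M5)/6=-7283/3957
t_q=15/2 → seg 3, τ=3/2; S=4+20357/7914·τ+-8315/3957·τ²+21619/71226·τ³=87683/21104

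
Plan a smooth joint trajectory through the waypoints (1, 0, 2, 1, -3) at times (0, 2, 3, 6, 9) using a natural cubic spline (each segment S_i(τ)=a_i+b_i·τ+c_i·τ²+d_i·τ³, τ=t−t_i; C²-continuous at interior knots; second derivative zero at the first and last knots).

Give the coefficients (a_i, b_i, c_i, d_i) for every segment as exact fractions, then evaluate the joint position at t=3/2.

  seg 0: a=1 b=-74/51 c=0 d=97/408
  seg 1: a=0 b=143/102 c=97/68 d=-169/204
  seg 2: a=2 b=361/204 c=-18/17 d=73/612
  seg 3: a=1 b=-139/102 c=1/68 d=-1/612
S(3/2) = -407/1088

Δ: Δ0=-1/2, Δ1=2, Δ2=-1/3, Δ3=-4/3
row 1: diag=6, rhs=15; c'=1/6, d'=5/2
row 2: denom=8−1·1/6=47/6; d'=(-14−1·5/2)/(47/6)=-99/47
row 3: denom=12−3·18/47=510/47; d'=(-6−3·-99/47)/(510/47)=1/34
back: M3=1/34
back: M2=-99/47−18/47·1/34=-36/17
back: M1=5/2−1/6·-36/17=97/34
M: M0=0, M1=97/34, M2=-36/17, M3=1/34, M4=0
seg 0: a=1, c=M0/2=0, d=(M1−M0)/(6·2)=97/408, b=Δ0−h0·(2M0+M1)/6=-74/51
seg 1: a=0, c=M1/2=97/68, d=(M2−M1)/(6·1)=-169/204, b=Δ1−h1·(2M1+M2)/6=143/102
seg 2: a=2, c=M2/2=-18/17, d=(M3−M2)/(6·3)=73/612, b=Δ2−h2·(2M2+M3)/6=361/204
seg 3: a=1, c=M3/2=1/68, d=(M4−M3)/(6·3)=-1/612, b=Δ3−h3·(2M3+M4)/6=-139/102
t_q=3/2 → seg 0, τ=3/2; S=1+-74/51·τ+0·τ²+97/408·τ³=-407/1088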